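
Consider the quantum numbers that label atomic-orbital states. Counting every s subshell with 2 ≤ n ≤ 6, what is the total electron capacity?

10

An s subshell (l = 0) exists for every n ≥ 1, so shells n = 2, 3, 4, 5, 6 each contribute one — 5 subshells.
Since each s subshell holds 2(2·0+1) = 2 electrons, the total is 5 × 2 = 10.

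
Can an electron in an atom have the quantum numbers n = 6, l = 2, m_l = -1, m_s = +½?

n = 6 is a positive integer. l = 2 satisfies 0 ≤ l ≤ n−1 = 5. m_l = -1 lies in the range −l … +l (here −2 … 2). m_s = +1/2 is one of ±1/2.
All four constraints are satisfied.

Yes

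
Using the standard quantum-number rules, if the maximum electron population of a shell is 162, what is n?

2n² = 162 ⇒ n² = 81 ⇒ n = 9.

n = 9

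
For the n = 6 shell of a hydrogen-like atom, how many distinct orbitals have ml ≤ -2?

10

The n = 6 shell has l = 0 through 5; check each.
The (l, ml) pairs meeting ml ≤ -2 give: l=2 → 1; l=3 → 2; l=4 → 3; l=5 → 4.
Total orbitals: 1 + 2 + 3 + 4 = 10.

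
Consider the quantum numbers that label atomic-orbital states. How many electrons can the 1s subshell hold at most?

2

A subshell with ℓ = 0 has 2ℓ+1 = 1 orbital, each holding 2 electrons (spin ±1/2), so 1 × 2 = 2.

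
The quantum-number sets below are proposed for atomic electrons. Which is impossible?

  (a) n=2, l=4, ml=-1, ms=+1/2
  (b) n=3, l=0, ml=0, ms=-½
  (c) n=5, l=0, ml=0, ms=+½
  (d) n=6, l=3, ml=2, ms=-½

(a)

(a) has l = 4 ≥ n = 2, violating 0 ≤ l ≤ n−1.
The remaining sets (b), (c), (d) satisfy all four rules.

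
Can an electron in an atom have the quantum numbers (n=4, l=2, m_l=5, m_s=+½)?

No

The magnetic quantum number must satisfy −l ≤ m_l ≤ l. With l = 2, m_l can only be -2, -1, 0, 1, 2, so m_l = 5 is forbidden.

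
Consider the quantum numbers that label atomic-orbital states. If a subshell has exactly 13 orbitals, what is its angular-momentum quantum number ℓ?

ℓ = 6 (i)

2ℓ+1 = 13 gives ℓ = 6.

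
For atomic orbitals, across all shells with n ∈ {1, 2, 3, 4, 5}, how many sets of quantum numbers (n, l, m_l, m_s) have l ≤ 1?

34

Count contributing orbitals for each principal shell:
n=1 → 1; n=2 → 4; n=3 → 4; n=4 → 4; n=5 → 4.
Orbitals: 1 + 4 + 4 + 4 + 4 = 17. Including both spin states (m_s = ±1/2) gives 2 × 17 = 34 states.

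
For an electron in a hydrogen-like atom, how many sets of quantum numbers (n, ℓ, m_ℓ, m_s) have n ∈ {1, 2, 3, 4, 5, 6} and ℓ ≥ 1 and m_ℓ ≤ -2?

Treat each shell separately and count matching orbitals:
n=3 → 1; n=4 → 3; n=5 → 6; n=6 → 10.
Orbitals: 1 + 3 + 6 + 10 = 20. Including both spin states (m_s = ±1/2) gives 2 × 20 = 40 states.

40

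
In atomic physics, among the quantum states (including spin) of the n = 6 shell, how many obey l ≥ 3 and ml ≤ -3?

Per l-value: l=3 → 1; l=4 → 2; l=5 → 3.
Orbitals: 1 + 2 + 3 = 6. Each orbital carries two spin states, so 6 × 2 = 12 states.

12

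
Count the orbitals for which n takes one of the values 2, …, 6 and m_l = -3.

Treat each shell separately and count matching orbitals:
n=4 → 1; n=5 → 2; n=6 → 3.
Total orbitals: 1 + 2 + 3 = 6.

6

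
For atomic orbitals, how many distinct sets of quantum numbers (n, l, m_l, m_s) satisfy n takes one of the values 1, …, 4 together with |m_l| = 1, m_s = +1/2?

Treat each shell separately and count matching orbitals:
n=2 → 2; n=3 → 4; n=4 → 6.
Orbitals: 2 + 4 + 6 = 12. With m_s fixed to +1/2 there is one state per orbital, so 12 states.

12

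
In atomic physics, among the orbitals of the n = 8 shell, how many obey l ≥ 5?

39

With n = 8 the allowed l are 0, 1, …, 7.
Orbitals with l ≥ 5, by l: l=5 → 11; l=6 → 13; l=7 → 15.
Total orbitals: 11 + 13 + 15 = 39.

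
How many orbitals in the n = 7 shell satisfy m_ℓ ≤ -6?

1

Go through ℓ = 0, …, 6 (the values permitted for n = 7).
Per ℓ-value: ℓ=6 → 1.
Total orbitals: 1.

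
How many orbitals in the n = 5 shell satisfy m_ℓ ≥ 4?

For n = 5, ℓ ranges over 0 … 4.
The (ℓ, m_ℓ) pairs meeting m_ℓ ≥ 4 give: ℓ=4 → 1.
Total orbitals: 1.

1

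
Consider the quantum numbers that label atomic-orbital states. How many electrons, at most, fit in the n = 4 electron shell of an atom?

A shell holds 2n² electrons: 2 × 4² = 2 × 16 = 32.

32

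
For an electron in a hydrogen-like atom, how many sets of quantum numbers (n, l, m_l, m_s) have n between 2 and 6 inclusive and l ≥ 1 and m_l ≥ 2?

40

For each n in the range, tally the orbitals obeying l ≥ 1 and m_l ≥ 2:
n=3 → 1; n=4 → 3; n=5 → 6; n=6 → 10.
Orbitals: 1 + 3 + 6 + 10 = 20. Including both spin states (m_s = ±1/2) gives 2 × 20 = 40 states.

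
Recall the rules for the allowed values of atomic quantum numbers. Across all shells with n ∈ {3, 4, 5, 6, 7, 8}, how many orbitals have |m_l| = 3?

30

Go shell by shell, enumerating (l, m_l) with |m_l| = 3:
n=4 → 2; n=5 → 4; n=6 → 6; n=7 → 8; n=8 → 10.
Total orbitals: 2 + 4 + 6 + 8 + 10 = 30.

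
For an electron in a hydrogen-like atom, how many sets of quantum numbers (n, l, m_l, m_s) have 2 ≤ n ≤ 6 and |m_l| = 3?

Work shell by shell — for each n, count the (l, m_l) pairs that satisfy |m_l| = 3:
n=4 → 2; n=5 → 4; n=6 → 6.
Orbitals: 2 + 4 + 6 = 12. Including both spin states (m_s = ±1/2) gives 2 × 12 = 24 states.

24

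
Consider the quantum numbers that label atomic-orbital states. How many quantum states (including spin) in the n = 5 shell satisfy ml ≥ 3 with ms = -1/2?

3

The n = 5 shell has l = 0 through 4; check each.
Orbitals with ml ≥ 3, by l: l=3 → 1; l=4 → 2.
Orbitals: 1 + 2 = 3. With ms fixed to a single value there is one state per orbital, giving 3 states.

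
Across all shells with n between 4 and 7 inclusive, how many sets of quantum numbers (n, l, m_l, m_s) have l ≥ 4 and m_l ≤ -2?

44

Count contributing orbitals for each principal shell:
n=5 → 3; n=6 → 7; n=7 → 12.
Orbitals: 3 + 7 + 12 = 22. Including both spin states (m_s = ±1/2) gives 2 × 22 = 44 states.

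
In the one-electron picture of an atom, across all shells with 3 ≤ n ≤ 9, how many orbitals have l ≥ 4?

Work shell by shell — for each n, count the (l, m_l) pairs that satisfy l ≥ 4:
n=5 → 9; n=6 → 20; n=7 → 33; n=8 → 48; n=9 → 65.
Total orbitals: 9 + 20 + 33 + 48 + 65 = 175.

175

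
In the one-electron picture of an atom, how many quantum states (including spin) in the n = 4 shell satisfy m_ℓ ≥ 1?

12

Contributions: ℓ=1 → 1; ℓ=2 → 2; ℓ=3 → 3.
Orbitals: 1 + 2 + 3 = 6. Each orbital carries two spin states, so 6 × 2 = 12 states.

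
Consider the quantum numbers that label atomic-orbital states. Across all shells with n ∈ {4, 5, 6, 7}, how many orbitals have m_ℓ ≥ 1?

52

For each n in the range, tally the orbitals obeying m_ℓ ≥ 1:
n=4 → 6; n=5 → 10; n=6 → 15; n=7 → 21.
Total orbitals: 6 + 10 + 15 + 21 = 52.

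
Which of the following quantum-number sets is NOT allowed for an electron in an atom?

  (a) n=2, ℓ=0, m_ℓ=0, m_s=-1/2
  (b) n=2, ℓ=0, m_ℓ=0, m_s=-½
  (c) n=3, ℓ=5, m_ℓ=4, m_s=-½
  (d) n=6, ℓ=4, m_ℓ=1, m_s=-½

(c)

(c) has ℓ = 5 ≥ n = 3, violating 0 ≤ ℓ ≤ n−1.
The remaining sets (a), (b), (d) satisfy all four rules.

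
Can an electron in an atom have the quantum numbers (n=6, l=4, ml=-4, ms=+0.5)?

n = 6 is a positive integer. l = 4 satisfies 0 ≤ l ≤ n−1 = 5. ml = -4 lies in the range −l … +l (here −4 … 4). ms = +1/2 is one of ±1/2.
All four constraints are satisfied.

Valid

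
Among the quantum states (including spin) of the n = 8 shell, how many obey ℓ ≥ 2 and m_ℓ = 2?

The n = 8 shell has ℓ = 0 through 7; check each.
The (ℓ, m_ℓ) pairs meeting ℓ ≥ 2 and m_ℓ = 2 give: ℓ=2 → 1; ℓ=3 → 1; ℓ=4 → 1; ℓ=5 → 1; ℓ=6 → 1; ℓ=7 → 1.
Orbitals: 1 + 1 + 1 + 1 + 1 + 1 = 6. Each orbital carries two spin states, so 6 × 2 = 12 states.

12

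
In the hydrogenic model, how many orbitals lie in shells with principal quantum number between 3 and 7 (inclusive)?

135

Shell n has n² orbitals: 3²=9 + 4²=16 + 5²=25 + 6²=36 + 7²=49 = 135 orbitals.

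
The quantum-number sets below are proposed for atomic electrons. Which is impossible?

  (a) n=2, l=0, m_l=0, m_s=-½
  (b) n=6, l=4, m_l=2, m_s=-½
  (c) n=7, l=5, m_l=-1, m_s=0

(c)

(c) has m_s = 0, but an electron's spin must be ±1/2.
The remaining sets (a), (b) satisfy all four rules.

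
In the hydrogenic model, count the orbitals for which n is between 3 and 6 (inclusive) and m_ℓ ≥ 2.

20

Count contributing orbitals for each principal shell:
n=3 → 1; n=4 → 3; n=5 → 6; n=6 → 10.
Total orbitals: 1 + 3 + 6 + 10 = 20.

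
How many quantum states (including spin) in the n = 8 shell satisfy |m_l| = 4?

16

With n = 8 the allowed l are 0, 1, …, 7.
Orbitals with |m_l| = 4, by l: l=4 → 2; l=5 → 2; l=6 → 2; l=7 → 2.
Orbitals: 2 + 2 + 2 + 2 = 8. Each orbital carries two spin states, so 8 × 2 = 16 states.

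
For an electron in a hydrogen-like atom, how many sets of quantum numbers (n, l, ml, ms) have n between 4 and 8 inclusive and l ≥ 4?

For each n in the range, tally the orbitals obeying l ≥ 4:
n=5 → 9; n=6 → 20; n=7 → 33; n=8 → 48.
Orbitals: 9 + 20 + 33 + 48 = 110. Including both spin states (ms = ±1/2) gives 2 × 110 = 220 states.

220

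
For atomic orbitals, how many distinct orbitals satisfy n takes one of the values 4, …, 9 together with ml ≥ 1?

116

Per-shell orbital counts meeting the constraint:
n=4 → 6; n=5 → 10; n=6 → 15; n=7 → 21; n=8 → 28; n=9 → 36.
Total orbitals: 6 + 10 + 15 + 21 + 28 + 36 = 116.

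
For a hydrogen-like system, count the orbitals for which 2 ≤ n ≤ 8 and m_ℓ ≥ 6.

4

Work shell by shell — for each n, count the (ℓ, m_ℓ) pairs that satisfy m_ℓ ≥ 6:
n=7 → 1; n=8 → 3.
Total orbitals: 1 + 3 = 4.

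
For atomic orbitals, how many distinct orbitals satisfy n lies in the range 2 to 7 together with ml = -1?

21

Go shell by shell, enumerating (l, ml) with ml = -1:
n=2 → 1; n=3 → 2; n=4 → 3; n=5 → 4; n=6 → 5; n=7 → 6.
Total orbitals: 1 + 2 + 3 + 4 + 5 + 6 = 21.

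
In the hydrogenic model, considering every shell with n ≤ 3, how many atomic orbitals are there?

Total orbitals = 1² + 2² + 3² = 14.

14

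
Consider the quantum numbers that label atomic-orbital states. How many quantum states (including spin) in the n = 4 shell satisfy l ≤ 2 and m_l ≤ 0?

12

For n = 4, l ranges over 0 … 3.
Contributions: l=0 → 1; l=1 → 2; l=2 → 3.
Orbitals: 1 + 2 + 3 = 6. Each orbital carries two spin states, so 6 × 2 = 12 states.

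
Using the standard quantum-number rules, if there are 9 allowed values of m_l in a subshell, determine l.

m_l ranges over 2l+1 integers, so 2l+1 = 9 ⇒ l = 4.

l = 4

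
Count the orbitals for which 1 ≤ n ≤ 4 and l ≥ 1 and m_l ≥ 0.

16

Per-shell orbital counts meeting the constraint:
n=2 → 2; n=3 → 5; n=4 → 9.
Total orbitals: 2 + 5 + 9 = 16.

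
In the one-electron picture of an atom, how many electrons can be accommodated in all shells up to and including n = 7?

Total orbitals = 1² + 2² + 3² + 4² + 5² + 6² + 7² = 140. Doubling for spin gives 280 electrons.

280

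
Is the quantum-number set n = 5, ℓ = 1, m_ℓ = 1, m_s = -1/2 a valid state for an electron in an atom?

n = 5 is a positive integer. ℓ = 1 satisfies 0 ≤ ℓ ≤ n−1 = 4. m_ℓ = 1 lies in the range −ℓ … +ℓ (here −1 … 1). m_s = -1/2 is one of ±1/2.
All four constraints are satisfied.

Allowed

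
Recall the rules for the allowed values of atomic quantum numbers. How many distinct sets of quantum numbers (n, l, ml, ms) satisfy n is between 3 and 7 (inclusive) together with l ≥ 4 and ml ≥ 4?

For each n in the range, tally the orbitals obeying l ≥ 4 and ml ≥ 4:
n=5 → 1; n=6 → 3; n=7 → 6.
Orbitals: 1 + 3 + 6 = 10. Including both spin states (ms = ±1/2) gives 2 × 10 = 20 states.

20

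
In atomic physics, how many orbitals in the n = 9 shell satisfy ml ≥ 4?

15

For n = 9, l ranges over 0 … 8.
The (l, ml) pairs meeting ml ≥ 4 give: l=4 → 1; l=5 → 2; l=6 → 3; l=7 → 4; l=8 → 5.
Total orbitals: 1 + 2 + 3 + 4 + 5 = 15.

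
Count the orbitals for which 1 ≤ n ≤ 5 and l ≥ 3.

23

Go shell by shell, enumerating (l, ml) with l ≥ 3:
n=4 → 7; n=5 → 16.
Total orbitals: 7 + 16 = 23.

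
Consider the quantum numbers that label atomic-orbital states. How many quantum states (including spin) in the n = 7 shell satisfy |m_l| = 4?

12

For n = 7, l ranges over 0 … 6.
Orbitals with |m_l| = 4, by l: l=4 → 2; l=5 → 2; l=6 → 2.
Orbitals: 2 + 2 + 2 = 6. Each orbital carries two spin states, so 6 × 2 = 12 states.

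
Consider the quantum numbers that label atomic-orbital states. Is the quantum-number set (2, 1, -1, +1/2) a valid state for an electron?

Allowed

n = 2 is a positive integer. l = 1 satisfies 0 ≤ l ≤ n−1 = 1. ml = -1 lies in the range −l … +l (here −1 … 1). ms = +1/2 is one of ±1/2.
All four constraints are satisfied.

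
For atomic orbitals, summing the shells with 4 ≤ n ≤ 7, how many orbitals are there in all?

Shell n has n² orbitals: 4²=16 + 5²=25 + 6²=36 + 7²=49 = 126 orbitals.

126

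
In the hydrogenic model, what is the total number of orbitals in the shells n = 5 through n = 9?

255

Shell n has n² orbitals: 5²=25 + 6²=36 + 7²=49 + 8²=64 + 9²=81 = 255 orbitals.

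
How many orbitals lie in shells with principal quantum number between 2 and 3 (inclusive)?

Shell n has n² orbitals: 2²=4 + 3²=9 = 13 orbitals.

13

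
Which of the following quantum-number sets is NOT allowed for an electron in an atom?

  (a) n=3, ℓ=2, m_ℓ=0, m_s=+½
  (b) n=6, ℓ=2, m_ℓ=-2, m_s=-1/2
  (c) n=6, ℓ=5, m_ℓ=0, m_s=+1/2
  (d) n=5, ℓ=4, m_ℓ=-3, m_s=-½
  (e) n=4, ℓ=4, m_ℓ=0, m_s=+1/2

(e) has ℓ = 4 ≥ n = 4, violating 0 ≤ ℓ ≤ n−1.
The remaining sets (a), (b), (c), (d) satisfy all four rules.

(e)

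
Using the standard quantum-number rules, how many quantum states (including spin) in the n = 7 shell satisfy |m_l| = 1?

With n = 7 the allowed l are 0, 1, …, 6.
Orbitals with |m_l| = 1, by l: l=1 → 2; l=2 → 2; l=3 → 2; l=4 → 2; l=5 → 2; l=6 → 2.
Orbitals: 2 + 2 + 2 + 2 + 2 + 2 = 12. Each orbital carries two spin states, so 12 × 2 = 24 states.

24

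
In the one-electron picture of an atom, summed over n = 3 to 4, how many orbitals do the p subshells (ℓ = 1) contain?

A p subshell (ℓ = 1) exists for every n ≥ 2, so shells n = 3, 4 each contribute one — 2 subshells.
Since each p subshell has 2·1+1 = 3 orbitals, the total is 2 × 3 = 6.

6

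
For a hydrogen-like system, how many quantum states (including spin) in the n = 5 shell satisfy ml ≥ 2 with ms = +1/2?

Go through l = 0, …, 4 (the values permitted for n = 5).
Orbitals with ml ≥ 2, by l: l=2 → 1; l=3 → 2; l=4 → 3.
Orbitals: 1 + 2 + 3 = 6. With ms fixed to a single value there is one state per orbital, giving 6 states.

6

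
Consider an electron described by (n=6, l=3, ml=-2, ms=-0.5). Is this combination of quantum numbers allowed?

Yes

n = 6 is a positive integer. l = 3 satisfies 0 ≤ l ≤ n−1 = 5. ml = -2 lies in the range −l … +l (here −3 … 3). ms = -1/2 is one of ±1/2.
All four constraints are satisfied.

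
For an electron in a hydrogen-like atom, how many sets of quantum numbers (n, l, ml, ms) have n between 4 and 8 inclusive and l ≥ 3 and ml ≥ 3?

For each n in the range, tally the orbitals obeying l ≥ 3 and ml ≥ 3:
n=4 → 1; n=5 → 3; n=6 → 6; n=7 → 10; n=8 → 15.
Orbitals: 1 + 3 + 6 + 10 + 15 = 35. Including both spin states (ms = ±1/2) gives 2 × 35 = 70 states.

70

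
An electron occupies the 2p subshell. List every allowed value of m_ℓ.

-1, 0, 1

The 2p subshell has ℓ = 1, and m_ℓ takes every integer from −ℓ to +ℓ. With ℓ = 1 that gives the 3 values -1, 0, 1.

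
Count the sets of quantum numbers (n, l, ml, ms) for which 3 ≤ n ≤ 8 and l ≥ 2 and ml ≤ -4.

40

Work shell by shell — for each n, count the (l, ml) pairs that satisfy l ≥ 2 and ml ≤ -4:
n=5 → 1; n=6 → 3; n=7 → 6; n=8 → 10.
Orbitals: 1 + 3 + 6 + 10 = 20. Including both spin states (ms = ±1/2) gives 2 × 20 = 40 states.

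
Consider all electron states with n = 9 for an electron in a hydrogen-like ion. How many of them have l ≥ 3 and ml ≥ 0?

With n = 9 the allowed l are 0, 1, …, 8.
Per l-value: l=3 → 4; l=4 → 5; l=5 → 6; l=6 → 7; l=7 → 8; l=8 → 9.
Orbitals: 4 + 5 + 6 + 7 + 8 + 9 = 39. Each orbital carries two spin states, so 39 × 2 = 78 states.

78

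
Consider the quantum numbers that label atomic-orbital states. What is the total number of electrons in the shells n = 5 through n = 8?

348

Shell n has n² orbitals: 5²=25 + 6²=36 + 7²=49 + 8²=64 = 174 orbitals.
Two spin states per orbital: 2 × 174 = 348 electrons.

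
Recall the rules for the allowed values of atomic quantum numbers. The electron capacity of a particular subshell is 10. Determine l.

2(2l+1) = 10 ⇒ 2l+1 = 5 ⇒ l = 2.

l = 2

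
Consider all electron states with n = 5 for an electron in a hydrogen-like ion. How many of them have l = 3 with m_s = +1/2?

7

With n = 5 the allowed l are 0, 1, …, 4.
Per l-value: l=3 → 7.
Orbitals: 7. With m_s fixed to a single value there is one state per orbital, giving 7 states.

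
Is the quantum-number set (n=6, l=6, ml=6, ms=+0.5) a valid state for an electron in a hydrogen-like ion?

Invalid

The orbital quantum number must satisfy 0 ≤ l ≤ n−1. With n = 6 the allowed l values are 0, 1, 2, 3, 4, 5, so l = 6 is out of range.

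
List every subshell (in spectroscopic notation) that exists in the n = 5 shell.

For n = 5, l runs from 0 to 4. In spectroscopic notation l = 0,1,2,… ↔ s,p,d,f,g,h,i, so the subshells are 5s, 5p, 5d, 5f, 5g.

5s, 5p, 5d, 5f, 5g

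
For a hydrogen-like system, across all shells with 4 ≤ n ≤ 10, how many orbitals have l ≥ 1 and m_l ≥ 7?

10

Go shell by shell, enumerating (l, m_l) with l ≥ 1 and m_l ≥ 7:
n=8 → 1; n=9 → 3; n=10 → 6.
Total orbitals: 1 + 3 + 6 = 10.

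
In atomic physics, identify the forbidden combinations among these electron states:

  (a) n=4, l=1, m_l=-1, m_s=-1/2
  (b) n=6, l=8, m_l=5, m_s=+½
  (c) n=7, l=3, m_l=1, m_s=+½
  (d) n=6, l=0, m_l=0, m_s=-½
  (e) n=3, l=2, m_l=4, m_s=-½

(b) has l = 8 ≥ n = 6, violating 0 ≤ l ≤ n−1.
(e) has |m_l| = 4 > l = 2, violating −l ≤ m_l ≤ l.
The remaining sets (a), (c), (d) satisfy all four rules.

(b) and (e)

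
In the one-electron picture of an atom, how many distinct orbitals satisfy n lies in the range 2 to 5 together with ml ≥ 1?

20

For each n in the range, tally the orbitals obeying ml ≥ 1:
n=2 → 1; n=3 → 3; n=4 → 6; n=5 → 10.
Total orbitals: 1 + 3 + 6 + 10 = 20.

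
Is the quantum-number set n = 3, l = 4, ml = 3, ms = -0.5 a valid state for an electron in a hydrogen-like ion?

The orbital quantum number must satisfy 0 ≤ l ≤ n−1. With n = 3 the allowed l values are 0, 1, 2, so l = 4 is out of range.

Not allowed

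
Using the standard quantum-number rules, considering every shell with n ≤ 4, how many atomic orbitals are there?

30

Total orbitals = 1² + 2² + 3² + 4² = 30.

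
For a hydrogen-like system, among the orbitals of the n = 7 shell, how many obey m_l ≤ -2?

15

Go through l = 0, …, 6 (the values permitted for n = 7).
Per l-value: l=2 → 1; l=3 → 2; l=4 → 3; l=5 → 4; l=6 → 5.
Total orbitals: 1 + 2 + 3 + 4 + 5 = 15.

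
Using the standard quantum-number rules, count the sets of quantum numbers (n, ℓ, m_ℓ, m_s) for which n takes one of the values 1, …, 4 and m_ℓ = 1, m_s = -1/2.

6

Count contributing orbitals for each principal shell:
n=2 → 1; n=3 → 2; n=4 → 3.
Orbitals: 1 + 2 + 3 = 6. With m_s fixed to -1/2 there is one state per orbital, so 6 states.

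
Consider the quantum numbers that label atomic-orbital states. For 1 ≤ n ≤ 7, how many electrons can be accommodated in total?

Total orbitals = 1² + 2² + 3² + 4² + 5² + 6² + 7² = 140. Doubling for spin gives 280 electrons.

280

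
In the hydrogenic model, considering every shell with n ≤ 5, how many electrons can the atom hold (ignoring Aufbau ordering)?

Total orbitals = 1² + 2² + 3² + 4² + 5² = 55. Doubling for spin gives 110 electrons.

110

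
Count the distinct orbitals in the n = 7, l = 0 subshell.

1

A subshell has 2l+1 orbitals; with l = 0, that's 1.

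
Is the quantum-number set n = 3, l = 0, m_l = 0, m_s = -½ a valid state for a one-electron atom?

Allowed

n = 3 is a positive integer. l = 0 satisfies 0 ≤ l ≤ n−1 = 2. m_l = 0 lies in the range −l … +l (here 0). m_s = -1/2 is one of ±1/2.
All four constraints are satisfied.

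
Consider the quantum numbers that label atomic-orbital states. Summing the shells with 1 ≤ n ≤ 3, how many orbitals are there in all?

Shell n has n² orbitals: 1²=1 + 2²=4 + 3²=9 = 14 orbitals.

14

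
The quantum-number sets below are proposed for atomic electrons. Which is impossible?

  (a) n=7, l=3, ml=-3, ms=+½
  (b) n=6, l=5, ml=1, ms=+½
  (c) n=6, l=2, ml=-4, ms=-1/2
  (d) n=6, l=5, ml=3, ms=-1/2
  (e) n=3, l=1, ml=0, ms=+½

(c)

(c) has |ml| = 4 > l = 2, violating −l ≤ ml ≤ l.
The remaining sets (a), (b), (d), (e) satisfy all four rules.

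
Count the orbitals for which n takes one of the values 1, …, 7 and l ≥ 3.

For each n in the range, tally the orbitals obeying l ≥ 3:
n=4 → 7; n=5 → 16; n=6 → 27; n=7 → 40.
Total orbitals: 7 + 16 + 27 + 40 = 90.

90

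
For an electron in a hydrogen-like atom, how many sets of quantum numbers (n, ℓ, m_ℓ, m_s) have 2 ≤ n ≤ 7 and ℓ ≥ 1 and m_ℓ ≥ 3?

Per-shell orbital counts meeting the constraint:
n=4 → 1; n=5 → 3; n=6 → 6; n=7 → 10.
Orbitals: 1 + 3 + 6 + 10 = 20. Including both spin states (m_s = ±1/2) gives 2 × 20 = 40 states.

40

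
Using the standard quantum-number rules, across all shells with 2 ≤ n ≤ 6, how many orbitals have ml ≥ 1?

35

For each n in the range, tally the orbitals obeying ml ≥ 1:
n=2 → 1; n=3 → 3; n=4 → 6; n=5 → 10; n=6 → 15.
Total orbitals: 1 + 3 + 6 + 10 + 15 = 35.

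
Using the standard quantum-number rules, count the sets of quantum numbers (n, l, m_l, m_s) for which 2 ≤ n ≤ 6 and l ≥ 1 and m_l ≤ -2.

Treat each shell separately and count matching orbitals:
n=3 → 1; n=4 → 3; n=5 → 6; n=6 → 10.
Orbitals: 1 + 3 + 6 + 10 = 20. Including both spin states (m_s = ±1/2) gives 2 × 20 = 40 states.

40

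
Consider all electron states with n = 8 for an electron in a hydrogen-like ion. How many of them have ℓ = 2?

The n = 8 shell has ℓ = 0 through 7; check each.
The (ℓ, m_ℓ) pairs meeting ℓ = 2 give: ℓ=2 → 5.
Orbitals: 5. Each orbital carries two spin states, so 5 × 2 = 10 states.

10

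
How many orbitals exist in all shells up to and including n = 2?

Total orbitals = 1² + 2² = 5.

5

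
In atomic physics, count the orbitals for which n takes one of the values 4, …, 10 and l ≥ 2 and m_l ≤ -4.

56

For each n in the range, tally the orbitals obeying l ≥ 2 and m_l ≤ -4:
n=5 → 1; n=6 → 3; n=7 → 6; n=8 → 10; n=9 → 15; n=10 → 21.
Total orbitals: 1 + 3 + 6 + 10 + 15 + 21 = 56.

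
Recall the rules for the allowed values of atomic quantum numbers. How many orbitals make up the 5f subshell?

A subshell has 2l+1 orbitals; with l = 3, that's 7.

7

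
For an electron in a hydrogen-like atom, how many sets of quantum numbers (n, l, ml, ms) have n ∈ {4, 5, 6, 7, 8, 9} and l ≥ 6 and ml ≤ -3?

56

Go shell by shell, enumerating (l, ml) with l ≥ 6 and ml ≤ -3:
n=7 → 4; n=8 → 9; n=9 → 15.
Orbitals: 4 + 9 + 15 = 28. Including both spin states (ms = ±1/2) gives 2 × 28 = 56 states.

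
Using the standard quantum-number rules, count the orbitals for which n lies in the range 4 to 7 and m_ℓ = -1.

18

Per-shell orbital counts meeting the constraint:
n=4 → 3; n=5 → 4; n=6 → 5; n=7 → 6.
Total orbitals: 3 + 4 + 5 + 6 = 18.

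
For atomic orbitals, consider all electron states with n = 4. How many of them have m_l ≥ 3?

2

With n = 4 the allowed l are 0, 1, …, 3.
The (l, m_l) pairs meeting m_l ≥ 3 give: l=3 → 1.
Orbitals: 1. Each orbital carries two spin states, so 1 × 2 = 2 states.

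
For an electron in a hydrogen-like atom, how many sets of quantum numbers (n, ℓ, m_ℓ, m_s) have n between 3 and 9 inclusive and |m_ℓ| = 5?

Treat each shell separately and count matching orbitals:
n=6 → 2; n=7 → 4; n=8 → 6; n=9 → 8.
Orbitals: 2 + 4 + 6 + 8 = 20. Including both spin states (m_s = ±1/2) gives 2 × 20 = 40 states.

40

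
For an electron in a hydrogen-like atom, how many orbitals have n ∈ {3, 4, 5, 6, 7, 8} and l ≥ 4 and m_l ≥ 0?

60

Treat each shell separately and count matching orbitals:
n=5 → 5; n=6 → 11; n=7 → 18; n=8 → 26.
Total orbitals: 5 + 11 + 18 + 26 = 60.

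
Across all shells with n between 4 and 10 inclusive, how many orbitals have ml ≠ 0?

322

For each n in the range, tally the orbitals obeying ml ≠ 0:
n=4 → 12; n=5 → 20; n=6 → 30; n=7 → 42; n=8 → 56; n=9 → 72; n=10 → 90.
Total orbitals: 12 + 20 + 30 + 42 + 56 + 72 + 90 = 322.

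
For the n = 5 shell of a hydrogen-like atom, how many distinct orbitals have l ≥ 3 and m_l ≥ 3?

3

For n = 5, l ranges over 0 … 4.
Contributions: l=3 → 1; l=4 → 2.
Total orbitals: 1 + 2 = 3.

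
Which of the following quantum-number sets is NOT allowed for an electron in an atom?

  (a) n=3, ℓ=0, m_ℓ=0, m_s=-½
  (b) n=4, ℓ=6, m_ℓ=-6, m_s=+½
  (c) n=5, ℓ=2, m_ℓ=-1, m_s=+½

(b)

(b) has ℓ = 6 ≥ n = 4, violating 0 ≤ ℓ ≤ n−1.
The remaining sets (a), (c) satisfy all four rules.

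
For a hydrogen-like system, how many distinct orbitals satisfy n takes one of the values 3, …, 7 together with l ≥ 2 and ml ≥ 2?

Go shell by shell, enumerating (l, ml) with l ≥ 2 and ml ≥ 2:
n=3 → 1; n=4 → 3; n=5 → 6; n=6 → 10; n=7 → 15.
Total orbitals: 1 + 3 + 6 + 10 + 15 = 35.

35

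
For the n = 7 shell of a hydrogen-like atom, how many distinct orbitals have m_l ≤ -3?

Per l-value: l=3 → 1; l=4 → 2; l=5 → 3; l=6 → 4.
Total orbitals: 1 + 2 + 3 + 4 = 10.

10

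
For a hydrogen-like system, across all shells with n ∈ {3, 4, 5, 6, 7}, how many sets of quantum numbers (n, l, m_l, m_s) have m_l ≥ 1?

110

Treat each shell separately and count matching orbitals:
n=3 → 3; n=4 → 6; n=5 → 10; n=6 → 15; n=7 → 21.
Orbitals: 3 + 6 + 10 + 15 + 21 = 55. Including both spin states (m_s = ±1/2) gives 2 × 55 = 110 states.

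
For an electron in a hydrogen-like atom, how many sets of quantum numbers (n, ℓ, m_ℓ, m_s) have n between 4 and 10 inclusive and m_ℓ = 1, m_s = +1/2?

Treat each shell separately and count matching orbitals:
n=4 → 3; n=5 → 4; n=6 → 5; n=7 → 6; n=8 → 7; n=9 → 8; n=10 → 9.
Orbitals: 3 + 4 + 5 + 6 + 7 + 8 + 9 = 42. With m_s fixed to +1/2 there is one state per orbital, so 42 states.

42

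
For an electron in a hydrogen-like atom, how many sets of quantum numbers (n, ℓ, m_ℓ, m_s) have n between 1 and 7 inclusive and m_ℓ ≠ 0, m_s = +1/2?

112

Per-shell orbital counts meeting the constraint:
n=2 → 2; n=3 → 6; n=4 → 12; n=5 → 20; n=6 → 30; n=7 → 42.
Orbitals: 2 + 6 + 12 + 20 + 30 + 42 = 112. With m_s fixed to +1/2 there is one state per orbital, so 112 states.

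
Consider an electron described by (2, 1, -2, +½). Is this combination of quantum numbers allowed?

No

The magnetic quantum number must satisfy −l ≤ ml ≤ l. With l = 1, ml can only be -1, 0, 1, so ml = -2 is forbidden.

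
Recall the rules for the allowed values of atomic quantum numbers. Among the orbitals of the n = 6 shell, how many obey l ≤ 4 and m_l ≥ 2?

Orbitals with l ≤ 4 and m_l ≥ 2, by l: l=2 → 1; l=3 → 2; l=4 → 3.
Total orbitals: 1 + 2 + 3 = 6.

6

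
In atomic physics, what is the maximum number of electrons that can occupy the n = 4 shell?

32

A shell holds 2n² electrons: 2 × 4² = 2 × 16 = 32.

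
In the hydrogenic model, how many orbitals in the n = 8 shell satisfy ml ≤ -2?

21

The n = 8 shell has l = 0 through 7; check each.
Contributions: l=2 → 1; l=3 → 2; l=4 → 3; l=5 → 4; l=6 → 5; l=7 → 6.
Total orbitals: 1 + 2 + 3 + 4 + 5 + 6 = 21.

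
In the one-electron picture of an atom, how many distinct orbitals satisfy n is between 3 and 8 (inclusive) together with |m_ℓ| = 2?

42

Count contributing orbitals for each principal shell:
n=3 → 2; n=4 → 4; n=5 → 6; n=6 → 8; n=7 → 10; n=8 → 12.
Total orbitals: 2 + 4 + 6 + 8 + 10 + 12 = 42.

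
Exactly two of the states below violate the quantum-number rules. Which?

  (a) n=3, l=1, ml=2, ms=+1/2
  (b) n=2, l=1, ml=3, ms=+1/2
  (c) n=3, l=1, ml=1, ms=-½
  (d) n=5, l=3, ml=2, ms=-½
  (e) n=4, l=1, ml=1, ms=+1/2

(a) and (b)

(a) has |ml| = 2 > l = 1, violating −l ≤ ml ≤ l.
(b) has |ml| = 3 > l = 1, violating −l ≤ ml ≤ l.
The remaining sets (c), (d), (e) satisfy all four rules.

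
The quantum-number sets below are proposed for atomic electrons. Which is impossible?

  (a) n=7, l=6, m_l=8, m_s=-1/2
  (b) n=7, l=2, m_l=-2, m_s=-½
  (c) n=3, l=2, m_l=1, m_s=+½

(a) has |m_l| = 8 > l = 6, violating −l ≤ m_l ≤ l.
The remaining sets (b), (c) satisfy all four rules.

(a)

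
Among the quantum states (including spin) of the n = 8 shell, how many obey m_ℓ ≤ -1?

For n = 8, ℓ ranges over 0 … 7.
Orbitals with m_ℓ ≤ -1, by ℓ: ℓ=1 → 1; ℓ=2 → 2; ℓ=3 → 3; ℓ=4 → 4; ℓ=5 → 5; ℓ=6 → 6; ℓ=7 → 7.
Orbitals: 1 + 2 + 3 + 4 + 5 + 6 + 7 = 28. Each orbital carries two spin states, so 28 × 2 = 56 states.

56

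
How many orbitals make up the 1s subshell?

1

A subshell has 2l+1 orbitals; with l = 0, that's 1.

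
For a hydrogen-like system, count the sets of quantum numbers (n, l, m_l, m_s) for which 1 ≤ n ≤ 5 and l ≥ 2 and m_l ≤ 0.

44

For each n in the range, tally the orbitals obeying l ≥ 2 and m_l ≤ 0:
n=3 → 3; n=4 → 7; n=5 → 12.
Orbitals: 3 + 7 + 12 = 22. Including both spin states (m_s = ±1/2) gives 2 × 22 = 44 states.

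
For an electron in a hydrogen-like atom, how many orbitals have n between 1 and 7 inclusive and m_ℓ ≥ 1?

Count contributing orbitals for each principal shell:
n=2 → 1; n=3 → 3; n=4 → 6; n=5 → 10; n=6 → 15; n=7 → 21.
Total orbitals: 1 + 3 + 6 + 10 + 15 + 21 = 56.

56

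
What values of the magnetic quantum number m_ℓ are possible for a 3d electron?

-2, -1, 0, 1, 2

The 3d subshell has ℓ = 2, and m_ℓ takes every integer from −ℓ to +ℓ. With ℓ = 2 that gives the 5 values -2, -1, 0, 1, 2.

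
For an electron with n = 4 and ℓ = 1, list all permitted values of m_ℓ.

m_ℓ takes every integer from −ℓ to +ℓ. With ℓ = 1 that gives the 3 values -1, 0, 1.

-1, 0, 1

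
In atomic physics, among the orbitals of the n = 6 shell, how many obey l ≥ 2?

32

The n = 6 shell has l = 0 through 5; check each.
The (l, ml) pairs meeting l ≥ 2 give: l=2 → 5; l=3 → 7; l=4 → 9; l=5 → 11.
Total orbitals: 5 + 7 + 9 + 11 = 32.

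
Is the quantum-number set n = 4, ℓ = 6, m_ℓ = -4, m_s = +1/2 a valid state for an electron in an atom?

Invalid

The orbital quantum number must satisfy 0 ≤ ℓ ≤ n−1. With n = 4 the allowed ℓ values are 0, 1, 2, 3, so ℓ = 6 is out of range.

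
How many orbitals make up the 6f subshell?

7

A subshell has 2ℓ+1 orbitals; with ℓ = 3, that's 7.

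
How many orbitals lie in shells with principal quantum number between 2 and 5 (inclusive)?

Shell n has n² orbitals: 2²=4 + 3²=9 + 4²=16 + 5²=25 = 54 orbitals.

54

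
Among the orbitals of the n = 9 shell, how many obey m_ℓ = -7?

2

Per ℓ-value: ℓ=7 → 1; ℓ=8 → 1.
Total orbitals: 1 + 1 = 2.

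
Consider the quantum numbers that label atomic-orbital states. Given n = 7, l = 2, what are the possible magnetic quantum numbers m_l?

-2, -1, 0, 1, 2

m_l takes every integer from −l to +l. With l = 2 that gives the 5 values -2, -1, 0, 1, 2.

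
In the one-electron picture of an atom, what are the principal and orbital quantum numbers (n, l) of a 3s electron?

n = 3, l = 0

The leading integer gives n = 3; the letter 's' means l = 0.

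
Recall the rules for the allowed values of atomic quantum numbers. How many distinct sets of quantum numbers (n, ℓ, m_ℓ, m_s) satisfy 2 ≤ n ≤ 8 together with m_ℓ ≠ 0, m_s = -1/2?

Count contributing orbitals for each principal shell:
n=2 → 2; n=3 → 6; n=4 → 12; n=5 → 20; n=6 → 30; n=7 → 42; n=8 → 56.
Orbitals: 2 + 6 + 12 + 20 + 30 + 42 + 56 = 168. With m_s fixed to -1/2 there is one state per orbital, so 168 states.

168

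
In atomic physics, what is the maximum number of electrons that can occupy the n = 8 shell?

A shell holds 2n² electrons: 2 × 8² = 2 × 64 = 128.

128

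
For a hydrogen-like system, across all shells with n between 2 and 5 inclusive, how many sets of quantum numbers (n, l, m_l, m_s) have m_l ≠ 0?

Go shell by shell, enumerating (l, m_l) with m_l ≠ 0:
n=2 → 2; n=3 → 6; n=4 → 12; n=5 → 20.
Orbitals: 2 + 6 + 12 + 20 = 40. Including both spin states (m_s = ±1/2) gives 2 × 40 = 80 states.

80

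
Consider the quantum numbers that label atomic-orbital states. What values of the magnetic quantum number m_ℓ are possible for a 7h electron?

-5, -4, -3, -2, -1, 0, 1, 2, 3, 4, 5

The 7h subshell has ℓ = 5, and m_ℓ takes every integer from −ℓ to +ℓ. With ℓ = 5 that gives the 11 values -5, -4, -3, -2, -1, 0, 1, 2, 3, 4, 5.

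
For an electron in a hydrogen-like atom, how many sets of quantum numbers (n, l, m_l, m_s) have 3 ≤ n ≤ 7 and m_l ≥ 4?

20

For each n in the range, tally the orbitals obeying m_l ≥ 4:
n=5 → 1; n=6 → 3; n=7 → 6.
Orbitals: 1 + 3 + 6 = 10. Including both spin states (m_s = ±1/2) gives 2 × 10 = 20 states.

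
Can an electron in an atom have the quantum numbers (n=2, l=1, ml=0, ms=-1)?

The spin quantum number for an electron can only be ms = +1/2 or −1/2; ms = -1 is not one of those.

Invalid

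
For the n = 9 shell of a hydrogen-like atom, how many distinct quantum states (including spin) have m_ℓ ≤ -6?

12

For n = 9, ℓ ranges over 0 … 8.
Orbitals with m_ℓ ≤ -6, by ℓ: ℓ=6 → 1; ℓ=7 → 2; ℓ=8 → 3.
Orbitals: 1 + 2 + 3 = 6. Each orbital carries two spin states, so 6 × 2 = 12 states.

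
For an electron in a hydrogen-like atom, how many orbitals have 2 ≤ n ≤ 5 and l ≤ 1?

For each n in the range, tally the orbitals obeying l ≤ 1:
n=2 → 4; n=3 → 4; n=4 → 4; n=5 → 4.
Total orbitals: 4 + 4 + 4 + 4 = 16.

16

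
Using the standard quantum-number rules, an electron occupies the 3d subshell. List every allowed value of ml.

The 3d subshell has l = 2, and ml takes every integer from −l to +l. With l = 2 that gives the 5 values -2, -1, 0, 1, 2.

-2, -1, 0, 1, 2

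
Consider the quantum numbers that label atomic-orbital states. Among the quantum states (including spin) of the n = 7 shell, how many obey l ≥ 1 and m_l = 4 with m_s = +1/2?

Go through l = 0, …, 6 (the values permitted for n = 7).
The (l, m_l) pairs meeting l ≥ 1 and m_l = 4 give: l=4 → 1; l=5 → 1; l=6 → 1.
Orbitals: 1 + 1 + 1 = 3. With m_s fixed to a single value there is one state per orbital, giving 3 states.

3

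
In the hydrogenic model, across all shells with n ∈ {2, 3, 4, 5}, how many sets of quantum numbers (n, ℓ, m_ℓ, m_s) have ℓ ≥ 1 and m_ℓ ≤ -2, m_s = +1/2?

10

Go shell by shell, enumerating (ℓ, m_ℓ) with ℓ ≥ 1 and m_ℓ ≤ -2:
n=3 → 1; n=4 → 3; n=5 → 6.
Orbitals: 1 + 3 + 6 = 10. With m_s fixed to +1/2 there is one state per orbital, so 10 states.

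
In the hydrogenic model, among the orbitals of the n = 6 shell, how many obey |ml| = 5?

Contributions: l=5 → 2.
Total orbitals: 2.

2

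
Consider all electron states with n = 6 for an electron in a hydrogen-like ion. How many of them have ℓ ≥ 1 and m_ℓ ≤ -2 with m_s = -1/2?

Go through ℓ = 0, …, 5 (the values permitted for n = 6).
Per ℓ-value: ℓ=2 → 1; ℓ=3 → 2; ℓ=4 → 3; ℓ=5 → 4.
Orbitals: 1 + 2 + 3 + 4 = 10. With m_s fixed to a single value there is one state per orbital, giving 10 states.

10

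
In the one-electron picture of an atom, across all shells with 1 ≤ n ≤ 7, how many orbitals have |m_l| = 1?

Count contributing orbitals for each principal shell:
n=2 → 2; n=3 → 4; n=4 → 6; n=5 → 8; n=6 → 10; n=7 → 12.
Total orbitals: 2 + 4 + 6 + 8 + 10 + 12 = 42.

42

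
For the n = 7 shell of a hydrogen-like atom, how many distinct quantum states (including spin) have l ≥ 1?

96

The n = 7 shell has l = 0 through 6; check each.
Orbitals with l ≥ 1, by l: l=1 → 3; l=2 → 5; l=3 → 7; l=4 → 9; l=5 → 11; l=6 → 13.
Orbitals: 3 + 5 + 7 + 9 + 11 + 13 = 48. Each orbital carries two spin states, so 48 × 2 = 96 states.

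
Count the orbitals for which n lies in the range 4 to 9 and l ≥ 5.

130

Work shell by shell — for each n, count the (l, ml) pairs that satisfy l ≥ 5:
n=6 → 11; n=7 → 24; n=8 → 39; n=9 → 56.
Total orbitals: 11 + 24 + 39 + 56 = 130.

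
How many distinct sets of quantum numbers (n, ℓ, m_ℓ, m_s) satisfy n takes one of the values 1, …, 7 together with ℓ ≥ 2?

Work shell by shell — for each n, count the (ℓ, m_ℓ) pairs that satisfy ℓ ≥ 2:
n=3 → 5; n=4 → 12; n=5 → 21; n=6 → 32; n=7 → 45.
Orbitals: 5 + 12 + 21 + 32 + 45 = 115. Including both spin states (m_s = ±1/2) gives 2 × 115 = 230 states.

230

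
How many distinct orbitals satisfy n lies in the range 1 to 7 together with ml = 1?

Go shell by shell, enumerating (l, ml) with ml = 1:
n=2 → 1; n=3 → 2; n=4 → 3; n=5 → 4; n=6 → 5; n=7 → 6.
Total orbitals: 1 + 2 + 3 + 4 + 5 + 6 = 21.

21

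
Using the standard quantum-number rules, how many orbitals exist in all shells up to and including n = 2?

Total orbitals = 1² + 2² = 5.

5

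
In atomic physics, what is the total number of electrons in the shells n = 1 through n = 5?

110

Shell n has n² orbitals: 1²=1 + 2²=4 + 3²=9 + 4²=16 + 5²=25 = 55 orbitals.
Two spin states per orbital: 2 × 55 = 110 electrons.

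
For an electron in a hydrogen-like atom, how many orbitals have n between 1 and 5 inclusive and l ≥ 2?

Go shell by shell, enumerating (l, m_l) with l ≥ 2:
n=3 → 5; n=4 → 12; n=5 → 21.
Total orbitals: 5 + 12 + 21 = 38.

38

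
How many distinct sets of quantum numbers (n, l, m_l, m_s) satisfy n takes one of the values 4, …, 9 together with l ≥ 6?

172

Treat each shell separately and count matching orbitals:
n=7 → 13; n=8 → 28; n=9 → 45.
Orbitals: 13 + 28 + 45 = 86. Including both spin states (m_s = ±1/2) gives 2 × 86 = 172 states.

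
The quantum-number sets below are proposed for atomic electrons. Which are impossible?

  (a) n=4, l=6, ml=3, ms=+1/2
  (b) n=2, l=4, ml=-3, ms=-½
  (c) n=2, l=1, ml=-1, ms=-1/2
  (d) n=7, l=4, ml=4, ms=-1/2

(a) has l = 6 ≥ n = 4, violating 0 ≤ l ≤ n−1.
(b) has l = 4 ≥ n = 2, violating 0 ≤ l ≤ n−1.
The remaining sets (c), (d) satisfy all four rules.

(a) and (b)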